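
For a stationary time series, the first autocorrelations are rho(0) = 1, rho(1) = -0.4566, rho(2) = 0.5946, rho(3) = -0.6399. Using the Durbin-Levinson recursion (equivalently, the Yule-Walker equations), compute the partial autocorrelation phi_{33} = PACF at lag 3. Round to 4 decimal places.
\phi_{33} = -0.4611

The PACF at lag k is phi_{kk}, the last component of the solution
to the Yule-Walker system G_k phi = r_k where
  (G_k)_{ij} = rho(|i - j|), (r_k)_i = rho(i), i,j = 1..k.
Equivalently, Durbin-Levinson gives phi_{kk} iteratively:
  phi_{11} = rho(1)
  phi_{kk} = [rho(k) - sum_{j=1..k-1} phi_{k-1,j} rho(k-j)]
            / [1 - sum_{j=1..k-1} phi_{k-1,j} rho(j)],
  phi_{k,j} = phi_{k-1,j} - phi_{kk} phi_{k-1,k-j},  j = 1..k-1.
Step k = 1:
  phi_11 = rho(1) = -0.4566.
Step k = 2:
  phi_22 = [rho(2) - phi_11 rho(1)] / [1 - phi_11 rho(1)] = [0.5946 - (-0.4566)(-0.4566)] / [1 - (-0.4566)(-0.4566)]
         = 0.38611644 / 0.79151644 = 0.487819.
  Update: phi_21 = phi_11 - phi_22 phi_11 = -0.4566 - (0.487819)(-0.4566) = -0.233862.
Step k = 3:
  phi_33 = [rho(3) - phi_21 rho(2) - phi_22 rho(1)] / [1 - phi_21 rho(1) - phi_22 rho(2)]
    numerator   = -0.6399 - (-0.233862)(0.5946) - (0.487819)(-0.4566) = -0.27810767
    denominator = 1 - (-0.233862)(-0.4566) - (0.487819)(0.5946) = 0.60316166
  phi_33 = -0.27810767 / 0.60316166 = -0.4611.
Therefore phi_{33} = -0.4611.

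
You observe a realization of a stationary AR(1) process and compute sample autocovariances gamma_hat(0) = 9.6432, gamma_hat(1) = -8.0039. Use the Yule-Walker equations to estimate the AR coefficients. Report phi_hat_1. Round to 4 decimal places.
\hat\phi_{1} = -0.8300

The Yule-Walker equations for an AR(p) process read, in matrix form,
  Gamma_p phi = r_p,   with   (Gamma_p)_{ij} = gamma(|i - j|),
                       (r_p)_i = gamma(i),   i,j = 1..p.
Substitute the sample gammas (Toeplitz matrix and right-hand side of size 1):
  Gamma_p = [[9.6432]]
  r_p     = [-8.0039]
With p = 1 this is the single equation gamma(0) phi_1 = gamma(1):
  phi_hat_1 = gamma(1) / gamma(0) = -8.0039 / 9.6432 = -0.8300.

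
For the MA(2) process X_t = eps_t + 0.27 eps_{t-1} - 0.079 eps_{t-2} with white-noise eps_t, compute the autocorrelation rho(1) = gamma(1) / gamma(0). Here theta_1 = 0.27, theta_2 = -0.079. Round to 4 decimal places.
\rho(1) = 0.2304

For an MA(q) process with theta_0 = 1, the autocovariance is
  gamma(k) = sigma^2 * sum_{i=0..q-k} theta_i * theta_{i+k},
and rho(k) = gamma(k) / gamma(0). Sigma^2 cancels.
  numerator   = (1)*(0.27) + (0.27)*(-0.079) = 0.24867.
  denominator = (1)^2 + (0.27)^2 + (-0.079)^2 = 1.079141.
  rho(1) = 0.24867 / 1.079141 = 0.2304.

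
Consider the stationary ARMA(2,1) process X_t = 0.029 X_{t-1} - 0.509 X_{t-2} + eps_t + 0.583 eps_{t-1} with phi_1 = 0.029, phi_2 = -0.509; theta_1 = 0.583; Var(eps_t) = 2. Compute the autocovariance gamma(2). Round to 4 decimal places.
\gamma(2) = -1.8480

Multiply the model equation by X_{t-k} and take expectations. With theta_0 = psi_0 = 1 and psi_j the MA(infinity) weights, this gives
  gamma(k) - sum_i phi_i gamma(k-i) = c_k,
  c_k = sigma^2 * sum_{j=k..q} theta_j psi_{j-k}   (c_k = 0 for k > q),
using gamma(-m) = gamma(m).
psi-weights needed (psi_j = theta_j + sum_i phi_i psi_{j-i}):
  psi_1 = theta_1 + phi_1 = 0.583 + (0.029) = 0.612
Right-hand sides:
  c_0 = sigma^2 (1 + theta_1 psi_1) = 2 * (1 + (0.583)(0.612)) = 2 * 1.356796 = 2.713592
  c_1 = sigma^2 theta_1 = 2 * (0.583) = 1.166
  c_2 = 0
Equations for k = 0, 1, 2 (AR order 2, c_2 = 0):
  (E0) gamma(0) = phi_1 gamma(1) + phi_2 gamma(2) + c_0
  (E1) gamma(1) = phi_1 gamma(0) + phi_2 gamma(1) + c_1
  (E2) gamma(2) = phi_1 gamma(1) + phi_2 gamma(0)
From (E1): gamma(1) = A gamma(0) + B with
  A = phi_1 / (1 - phi_2) = 0.029 / 1.509 = 0.019218,   B = c_1 / (1 - phi_2) = 1.166 / 1.509 = 0.772697.
Insert (E2) into (E0): gamma(0) (1 - phi_2^2) = phi_1 (1 + phi_2) gamma(1) + c_0.
  phi_1 (1 + phi_2) = (0.029)(0.491) = 0.014239,   1 - phi_2^2 = 0.740919.
Replace gamma(1) by A gamma(0) + B and collect gamma(0):
  gamma(0) [0.740919 - (0.014239)(0.019218)] = (0.014239)(0.772697) + 2.713592
  gamma(0) * 0.740645 = 2.724594
  gamma(0) = 2.724594 / 0.740645 = 3.678676.
  gamma(1) = A gamma(0) + B = (0.019218)(3.678676) + (0.772697) = 0.843394.
  gamma(2) = phi_1 gamma(1) + phi_2 gamma(0) = (0.029)(0.843394) + (-0.509)(3.678676) = -1.847988.
Therefore gamma(2) = -1.8480 (to 4 decimal places).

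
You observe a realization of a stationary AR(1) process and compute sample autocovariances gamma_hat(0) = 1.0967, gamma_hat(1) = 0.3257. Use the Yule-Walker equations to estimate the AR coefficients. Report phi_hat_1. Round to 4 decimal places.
\hat\phi_{1} = 0.2970

The Yule-Walker equations for an AR(p) process read, in matrix form,
  Gamma_p phi = r_p,   with   (Gamma_p)_{ij} = gamma(|i - j|),
                       (r_p)_i = gamma(i),   i,j = 1..p.
Substitute the sample gammas (Toeplitz matrix and right-hand side of size 1):
  Gamma_p = [[1.0967]]
  r_p     = [0.3257]
With p = 1 this is the single equation gamma(0) phi_1 = gamma(1):
  phi_hat_1 = gamma(1) / gamma(0) = 0.3257 / 1.0967 = 0.2970.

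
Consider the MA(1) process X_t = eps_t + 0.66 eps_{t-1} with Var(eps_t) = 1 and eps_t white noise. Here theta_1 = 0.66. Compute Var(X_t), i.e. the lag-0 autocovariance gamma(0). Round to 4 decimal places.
\gamma(0) = 1.4356

For an MA(q) process X_t = eps_t + sum_i theta_i eps_{t-i} with
Var(eps_t) = sigma^2, the variance is
  gamma(0) = sigma^2 * (1 + sum_i theta_i^2).
  sum_i theta_i^2 = (0.66)^2 = 0.4356.
  gamma(0) = 1 * (1 + 0.4356) = 1 * 1.4356 = 1.4356.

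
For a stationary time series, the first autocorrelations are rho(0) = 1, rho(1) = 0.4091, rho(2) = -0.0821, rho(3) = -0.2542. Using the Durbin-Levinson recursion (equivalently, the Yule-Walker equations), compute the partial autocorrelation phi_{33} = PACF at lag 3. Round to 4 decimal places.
\phi_{33} = -0.1161

The PACF at lag k is phi_{kk}, the last component of the solution
to the Yule-Walker system G_k phi = r_k where
  (G_k)_{ij} = rho(|i - j|), (r_k)_i = rho(i), i,j = 1..k.
Equivalently, Durbin-Levinson gives phi_{kk} iteratively:
  phi_{11} = rho(1)
  phi_{kk} = [rho(k) - sum_{j=1..k-1} phi_{k-1,j} rho(k-j)]
            / [1 - sum_{j=1..k-1} phi_{k-1,j} rho(j)],
  phi_{k,j} = phi_{k-1,j} - phi_{kk} phi_{k-1,k-j},  j = 1..k-1.
Step k = 1:
  phi_11 = rho(1) = 0.4091.
Step k = 2:
  phi_22 = [rho(2) - phi_11 rho(1)] / [1 - phi_11 rho(1)] = [-0.0821 - (0.4091)(0.4091)] / [1 - (0.4091)(0.4091)]
         = -0.24946281 / 0.83263719 = -0.299606.
  Update: phi_21 = phi_11 - phi_22 phi_11 = 0.4091 - (-0.299606)(0.4091) = 0.531669.
Step k = 3:
  phi_33 = [rho(3) - phi_21 rho(2) - phi_22 rho(1)] / [1 - phi_21 rho(1) - phi_22 rho(2)]
    numerator   = -0.2542 - (0.531669)(-0.0821) - (-0.299606)(0.4091) = -0.08798133
    denominator = 1 - (0.531669)(0.4091) - (-0.299606)(-0.0821) = 0.75789672
  phi_33 = -0.08798133 / 0.75789672 = -0.1161.
Therefore phi_{33} = -0.1161.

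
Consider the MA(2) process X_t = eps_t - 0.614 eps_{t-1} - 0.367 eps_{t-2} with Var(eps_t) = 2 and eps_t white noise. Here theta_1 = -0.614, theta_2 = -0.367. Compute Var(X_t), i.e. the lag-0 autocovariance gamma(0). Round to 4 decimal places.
\gamma(0) = 3.0234

For an MA(q) process X_t = eps_t + sum_i theta_i eps_{t-i} with
Var(eps_t) = sigma^2, the variance is
  gamma(0) = sigma^2 * (1 + sum_i theta_i^2).
  sum_i theta_i^2 = (-0.614)^2 + (-0.367)^2 = 0.376996 + 0.134689 = 0.511685.
  gamma(0) = 2 * (1 + 0.511685) = 2 * 1.511685 = 3.02337, which rounds to 3.0234.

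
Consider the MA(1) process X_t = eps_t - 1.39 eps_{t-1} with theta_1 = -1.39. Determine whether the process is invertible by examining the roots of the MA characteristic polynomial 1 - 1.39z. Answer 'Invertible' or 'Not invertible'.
\text{Not invertible}

The MA(q) characteristic polynomial is P(z) = 1 - 1.39z.
Invertibility requires all roots to lie outside the unit circle, i.e. |z| > 1 for every root.
This is linear in z: 1 + (-1.39) z = 0  =>  z = -1/(-1.39) = 0.719424,  |z| = 0.719424.
Moduli of all roots: 0.7194.
All moduli strictly greater than 1? No.
Verdict: Not invertible.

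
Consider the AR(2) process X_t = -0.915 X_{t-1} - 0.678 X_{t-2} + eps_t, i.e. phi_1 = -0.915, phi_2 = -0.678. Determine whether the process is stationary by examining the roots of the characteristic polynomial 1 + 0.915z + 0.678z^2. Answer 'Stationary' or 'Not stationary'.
\text{Stationary}

The AR(p) characteristic polynomial is P(z) = 1 + 0.915z + 0.678z^2.
Stationarity requires all roots to lie outside the unit circle, i.e. |z| > 1 for every root.
Set 1 + (0.915) z + (0.678) z^2 = 0, i.e. a z^2 + b z + c = 0 with a = 0.678, b = 0.915, c = 1.
Discriminant D = b^2 - 4ac = (0.915)^2 - 4*(0.678)*1 = 0.837225 - (2.712) = -1.874775.
D < 0, so the roots are the complex-conjugate pair z = (-b +/- i sqrt(-D)) / (2a) = -0.6748 +/- 1.0098i.
For a conjugate pair |z|^2 = z * conj(z) = (product of roots) = c/a = 1/(0.678) = 1.474926, so |z| = sqrt(1.474926) = 1.2145 for both roots.
Moduli of all roots: 1.2145, 1.2145.
All moduli strictly greater than 1? Yes.
Verdict: Stationary.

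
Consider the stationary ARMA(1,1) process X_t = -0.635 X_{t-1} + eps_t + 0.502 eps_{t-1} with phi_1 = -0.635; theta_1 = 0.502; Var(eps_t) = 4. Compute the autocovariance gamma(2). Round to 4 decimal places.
\gamma(2) = 0.3856

Multiply the model equation by X_{t-k} and take expectations. With theta_0 = psi_0 = 1 and psi_j the MA(infinity) weights, this gives
  gamma(k) - sum_i phi_i gamma(k-i) = c_k,
  c_k = sigma^2 * sum_{j=k..q} theta_j psi_{j-k}   (c_k = 0 for k > q),
using gamma(-m) = gamma(m).
psi-weights needed (psi_j = theta_j + sum_i phi_i psi_{j-i}):
  psi_1 = theta_1 + phi_1 = 0.502 + (-0.635) = -0.133
Right-hand sides:
  c_0 = sigma^2 (1 + theta_1 psi_1) = 4 * (1 + (0.502)(-0.133)) = 4 * 0.933234 = 3.732936
  c_1 = sigma^2 theta_1 = 4 * (0.502) = 2.008
  c_2 = 0
Equations for k = 0 and k = 1 (AR order 1):
  gamma(0) = phi_1 gamma(1) + c_0
  gamma(1) = phi_1 gamma(0) + c_1
Substituting the second into the first: gamma(0) (1 - phi_1^2) = c_0 + phi_1 c_1, so
  gamma(0) = (c_0 + phi_1 c_1) / (1 - phi_1^2) = (3.732936 + (-0.635)(2.008)) / (1 - (-0.635)^2) = 2.457856 / 0.596775 = 4.118564.
  gamma(1) = phi_1 gamma(0) + c_1 = (-0.635)(4.118564) + (2.008) = -0.607288.
For k = 2 (> q): gamma(2) = phi_1 gamma(1) = (-0.635)(-0.607288) = 0.385628.
Therefore gamma(2) = 0.3856 (to 4 decimal places).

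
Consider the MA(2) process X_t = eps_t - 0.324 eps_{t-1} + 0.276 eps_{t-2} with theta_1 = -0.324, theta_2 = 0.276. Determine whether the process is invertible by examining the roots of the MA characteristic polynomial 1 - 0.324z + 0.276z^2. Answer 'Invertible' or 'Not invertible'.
\text{Invertible}

The MA(q) characteristic polynomial is P(z) = 1 - 0.324z + 0.276z^2.
Invertibility requires all roots to lie outside the unit circle, i.e. |z| > 1 for every root.
Set 1 + (-0.324) z + (0.276) z^2 = 0, i.e. a z^2 + b z + c = 0 with a = 0.276, b = -0.324, c = 1.
Discriminant D = b^2 - 4ac = (-0.324)^2 - 4*(0.276)*1 = 0.104976 - (1.104) = -0.999024.
D < 0, so the roots are the complex-conjugate pair z = (-b +/- i sqrt(-D)) / (2a) = 0.587 +/- 1.8107i.
For a conjugate pair |z|^2 = z * conj(z) = (product of roots) = c/a = 1/(0.276) = 3.623188, so |z| = sqrt(3.623188) = 1.9035 for both roots.
Moduli of all roots: 1.9035, 1.9035.
All moduli strictly greater than 1? Yes.
Verdict: Invertible.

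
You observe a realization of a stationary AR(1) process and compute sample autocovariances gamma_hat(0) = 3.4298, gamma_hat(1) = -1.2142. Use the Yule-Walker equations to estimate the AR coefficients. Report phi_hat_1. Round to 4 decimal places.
\hat\phi_{1} = -0.3540

The Yule-Walker equations for an AR(p) process read, in matrix form,
  Gamma_p phi = r_p,   with   (Gamma_p)_{ij} = gamma(|i - j|),
                       (r_p)_i = gamma(i),   i,j = 1..p.
Substitute the sample gammas (Toeplitz matrix and right-hand side of size 1):
  Gamma_p = [[3.4298]]
  r_p     = [-1.2142]
With p = 1 this is the single equation gamma(0) phi_1 = gamma(1):
  phi_hat_1 = gamma(1) / gamma(0) = -1.2142 / 3.4298 = -0.3540.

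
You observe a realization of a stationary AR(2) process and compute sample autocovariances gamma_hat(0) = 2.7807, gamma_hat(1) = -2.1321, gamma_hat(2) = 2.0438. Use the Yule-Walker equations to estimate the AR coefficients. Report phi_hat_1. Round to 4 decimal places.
\hat\phi_{1} = -0.4931

The Yule-Walker equations for an AR(p) process read, in matrix form,
  Gamma_p phi = r_p,   with   (Gamma_p)_{ij} = gamma(|i - j|),
                       (r_p)_i = gamma(i),   i,j = 1..p.
Substitute the sample gammas (Toeplitz matrix and right-hand side of size 2):
  Gamma_p = [[2.7807, -2.1321], [-2.1321, 2.7807]]
  r_p     = [-2.1321, 2.0438]
Written out:
  2.7807 phi_1 - 2.1321 phi_2 = -2.1321
  -2.1321 phi_1 + 2.7807 phi_2 = 2.0438
Solve by Cramer's rule:
  det = gamma(0)^2 - gamma(1)^2 = (2.7807)^2 - (-2.1321)^2 = 7.73229249 - 4.54585041 = 3.18644208
  phi_hat_1 = [gamma(1) gamma(0) - gamma(1) gamma(2)] / det = [(-2.1321)(2.7807) - (-2.1321)(2.0438)] / 3.18644208 = -1.57114449 / 3.18644208 = -0.4931
  phi_hat_2 = [gamma(0) gamma(2) - gamma(1)^2] / det = [(2.7807)(2.0438) - (-2.1321)^2] / 3.18644208 = 1.13734425 / 3.18644208 = 0.3569
So phi_hat = [-0.4931, 0.3569].
Therefore phi_hat_1 = -0.4931.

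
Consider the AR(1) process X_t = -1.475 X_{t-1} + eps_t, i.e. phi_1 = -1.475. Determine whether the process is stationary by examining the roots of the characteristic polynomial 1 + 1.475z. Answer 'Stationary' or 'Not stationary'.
\text{Not stationary}

The AR(p) characteristic polynomial is P(z) = 1 + 1.475z.
Stationarity requires all roots to lie outside the unit circle, i.e. |z| > 1 for every root.
This is linear in z: 1 + (1.475) z = 0  =>  z = -1/(1.475) = -0.677966,  |z| = 0.677966.
Moduli of all roots: 0.6780.
All moduli strictly greater than 1? No.
Verdict: Not stationary.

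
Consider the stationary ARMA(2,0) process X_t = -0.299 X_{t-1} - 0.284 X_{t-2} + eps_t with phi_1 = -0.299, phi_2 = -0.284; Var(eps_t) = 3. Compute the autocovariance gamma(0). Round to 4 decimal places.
\gamma(0) = 3.4503

Multiply the model equation by X_{t-k} and take expectations. With theta_0 = psi_0 = 1 and psi_j the MA(infinity) weights, this gives
  gamma(k) - sum_i phi_i gamma(k-i) = c_k,
  c_k = sigma^2 * sum_{j=k..q} theta_j psi_{j-k}   (c_k = 0 for k > q),
using gamma(-m) = gamma(m).
Pure AR (q = 0): c_0 = sigma^2 = 3, c_k = 0 for k >= 1.
Equations for k = 0, 1, 2 (AR order 2, c_2 = 0):
  (E0) gamma(0) = phi_1 gamma(1) + phi_2 gamma(2) + c_0
  (E1) gamma(1) = phi_1 gamma(0) + phi_2 gamma(1) + c_1
  (E2) gamma(2) = phi_1 gamma(1) + phi_2 gamma(0)
From (E1): gamma(1) = A gamma(0) + B with
  A = phi_1 / (1 - phi_2) = -0.299 / 1.284 = -0.232866,   B = c_1 / (1 - phi_2) = 0 / 1.284 = 0.
Insert (E2) into (E0): gamma(0) (1 - phi_2^2) = phi_1 (1 + phi_2) gamma(1) + c_0.
  phi_1 (1 + phi_2) = (-0.299)(0.716) = -0.214084,   1 - phi_2^2 = 0.919344.
Replace gamma(1) by A gamma(0) + B and collect gamma(0):
  gamma(0) [0.919344 - (-0.214084)(-0.232866)] = c_0 = 3
  gamma(0) * 0.869491 = 3
  gamma(0) = 3 / 0.869491 = 3.450294.
Therefore gamma(0) = 3.4503 (to 4 decimal places).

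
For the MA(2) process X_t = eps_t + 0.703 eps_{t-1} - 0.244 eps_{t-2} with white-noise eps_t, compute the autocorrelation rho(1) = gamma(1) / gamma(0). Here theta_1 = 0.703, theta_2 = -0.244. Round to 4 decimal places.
\rho(1) = 0.3421

For an MA(q) process with theta_0 = 1, the autocovariance is
  gamma(k) = sigma^2 * sum_{i=0..q-k} theta_i * theta_{i+k},
and rho(k) = gamma(k) / gamma(0). Sigma^2 cancels.
  numerator   = (1)*(0.703) + (0.703)*(-0.244) = 0.531468.
  denominator = (1)^2 + (0.703)^2 + (-0.244)^2 = 1.553745.
  rho(1) = 0.531468 / 1.553745 = 0.3421.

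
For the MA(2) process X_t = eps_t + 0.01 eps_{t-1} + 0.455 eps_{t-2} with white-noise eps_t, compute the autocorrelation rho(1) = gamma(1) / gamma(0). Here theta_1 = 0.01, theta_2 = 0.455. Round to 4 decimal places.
\rho(1) = 0.0121

For an MA(q) process with theta_0 = 1, the autocovariance is
  gamma(k) = sigma^2 * sum_{i=0..q-k} theta_i * theta_{i+k},
and rho(k) = gamma(k) / gamma(0). Sigma^2 cancels.
  numerator   = (1)*(0.01) + (0.01)*(0.455) = 0.01455.
  denominator = (1)^2 + (0.01)^2 + (0.455)^2 = 1.207125.
  rho(1) = 0.01455 / 1.207125 = 0.0121.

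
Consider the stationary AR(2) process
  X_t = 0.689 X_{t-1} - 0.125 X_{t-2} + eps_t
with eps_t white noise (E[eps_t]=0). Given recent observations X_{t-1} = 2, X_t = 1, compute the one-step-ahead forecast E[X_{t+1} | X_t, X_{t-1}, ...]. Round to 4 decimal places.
E[X_{t+1} \mid \mathcal F_t] = 0.4390

For an AR(p) model X_t = c + sum_i phi_i X_{t-i} + eps_t, the
one-step-ahead conditional mean is
  E[X_{t+1} | X_t, ...] = c + sum_i phi_i X_{t+1-i}.
Substitute known values:
  E[X_{t+1} | ...] = (0.689) * (1) + (-0.125) * (2)
                   = 0.4390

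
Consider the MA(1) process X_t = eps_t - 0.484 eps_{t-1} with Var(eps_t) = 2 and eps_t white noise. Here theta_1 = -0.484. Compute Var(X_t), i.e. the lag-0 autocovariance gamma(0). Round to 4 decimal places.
\gamma(0) = 2.4685

For an MA(q) process X_t = eps_t + sum_i theta_i eps_{t-i} with
Var(eps_t) = sigma^2, the variance is
  gamma(0) = sigma^2 * (1 + sum_i theta_i^2).
  sum_i theta_i^2 = (-0.484)^2 = 0.234256.
  gamma(0) = 2 * (1 + 0.234256) = 2 * 1.234256 = 2.468512, which rounds to 2.4685.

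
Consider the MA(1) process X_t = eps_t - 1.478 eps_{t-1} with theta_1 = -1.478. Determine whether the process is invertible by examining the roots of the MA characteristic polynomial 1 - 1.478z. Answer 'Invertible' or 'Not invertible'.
\text{Not invertible}

The MA(q) characteristic polynomial is P(z) = 1 - 1.478z.
Invertibility requires all roots to lie outside the unit circle, i.e. |z| > 1 for every root.
This is linear in z: 1 + (-1.478) z = 0  =>  z = -1/(-1.478) = 0.67659,  |z| = 0.67659.
Moduli of all roots: 0.6766.
All moduli strictly greater than 1? No.
Verdict: Not invertible.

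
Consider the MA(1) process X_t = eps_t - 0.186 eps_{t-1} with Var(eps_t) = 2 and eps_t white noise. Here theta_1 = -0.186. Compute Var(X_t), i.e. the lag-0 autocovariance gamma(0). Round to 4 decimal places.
\gamma(0) = 2.0692

For an MA(q) process X_t = eps_t + sum_i theta_i eps_{t-i} with
Var(eps_t) = sigma^2, the variance is
  gamma(0) = sigma^2 * (1 + sum_i theta_i^2).
  sum_i theta_i^2 = (-0.186)^2 = 0.034596.
  gamma(0) = 2 * (1 + 0.034596) = 2 * 1.034596 = 2.069192, which rounds to 2.0692.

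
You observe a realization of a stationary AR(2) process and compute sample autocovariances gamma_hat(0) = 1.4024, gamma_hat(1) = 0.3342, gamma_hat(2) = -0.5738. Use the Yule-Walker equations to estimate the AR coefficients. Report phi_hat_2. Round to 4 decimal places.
\hat\phi_{2} = -0.4940

The Yule-Walker equations for an AR(p) process read, in matrix form,
  Gamma_p phi = r_p,   with   (Gamma_p)_{ij} = gamma(|i - j|),
                       (r_p)_i = gamma(i),   i,j = 1..p.
Substitute the sample gammas (Toeplitz matrix and right-hand side of size 2):
  Gamma_p = [[1.4024, 0.3342], [0.3342, 1.4024]]
  r_p     = [0.3342, -0.5738]
Written out:
  1.4024 phi_1 + 0.3342 phi_2 = 0.3342
  0.3342 phi_1 + 1.4024 phi_2 = -0.5738
Solve by Cramer's rule:
  det = gamma(0)^2 - gamma(1)^2 = (1.4024)^2 - (0.3342)^2 = 1.96672576 - 0.11168964 = 1.85503612
  phi_hat_1 = [gamma(1) gamma(0) - gamma(1) gamma(2)] / det = [(0.3342)(1.4024) - (0.3342)(-0.5738)] / 1.85503612 = 0.66044604 / 1.85503612 = 0.356
  phi_hat_2 = [gamma(0) gamma(2) - gamma(1)^2] / det = [(1.4024)(-0.5738) - (0.3342)^2] / 1.85503612 = -0.91638676 / 1.85503612 = -0.494
So phi_hat = [0.3560, -0.4940].
Therefore phi_hat_2 = -0.4940.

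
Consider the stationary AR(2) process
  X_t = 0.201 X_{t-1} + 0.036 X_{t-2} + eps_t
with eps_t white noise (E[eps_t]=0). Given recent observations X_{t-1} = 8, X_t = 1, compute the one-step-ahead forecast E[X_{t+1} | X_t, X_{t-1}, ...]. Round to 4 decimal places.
E[X_{t+1} \mid \mathcal F_t] = 0.4890

For an AR(p) model X_t = c + sum_i phi_i X_{t-i} + eps_t, the
one-step-ahead conditional mean is
  E[X_{t+1} | X_t, ...] = c + sum_i phi_i X_{t+1-i}.
Substitute known values:
  E[X_{t+1} | ...] = (0.201) * (1) + (0.036) * (8)
                   = 0.4890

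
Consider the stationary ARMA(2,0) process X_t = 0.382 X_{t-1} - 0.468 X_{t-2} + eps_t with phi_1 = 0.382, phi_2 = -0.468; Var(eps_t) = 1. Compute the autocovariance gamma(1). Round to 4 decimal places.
\gamma(1) = 0.3574

Multiply the model equation by X_{t-k} and take expectations. With theta_0 = psi_0 = 1 and psi_j the MA(infinity) weights, this gives
  gamma(k) - sum_i phi_i gamma(k-i) = c_k,
  c_k = sigma^2 * sum_{j=k..q} theta_j psi_{j-k}   (c_k = 0 for k > q),
using gamma(-m) = gamma(m).
Pure AR (q = 0): c_0 = sigma^2 = 1, c_k = 0 for k >= 1.
Equations for k = 0, 1, 2 (AR order 2, c_2 = 0):
  (E0) gamma(0) = phi_1 gamma(1) + phi_2 gamma(2) + c_0
  (E1) gamma(1) = phi_1 gamma(0) + phi_2 gamma(1) + c_1
  (E2) gamma(2) = phi_1 gamma(1) + phi_2 gamma(0)
From (E1): gamma(1) = A gamma(0) + B with
  A = phi_1 / (1 - phi_2) = 0.382 / 1.468 = 0.260218,   B = c_1 / (1 - phi_2) = 0 / 1.468 = 0.
Insert (E2) into (E0): gamma(0) (1 - phi_2^2) = phi_1 (1 + phi_2) gamma(1) + c_0.
  phi_1 (1 + phi_2) = (0.382)(0.532) = 0.203224,   1 - phi_2^2 = 0.780976.
Replace gamma(1) by A gamma(0) + B and collect gamma(0):
  gamma(0) [0.780976 - (0.203224)(0.260218)] = c_0 = 1
  gamma(0) * 0.728093 = 1
  gamma(0) = 1 / 0.728093 = 1.37345.
  gamma(1) = A gamma(0) = (0.260218)(1.37345) = 0.357396.
Therefore gamma(1) = 0.3574 (to 4 decimal places).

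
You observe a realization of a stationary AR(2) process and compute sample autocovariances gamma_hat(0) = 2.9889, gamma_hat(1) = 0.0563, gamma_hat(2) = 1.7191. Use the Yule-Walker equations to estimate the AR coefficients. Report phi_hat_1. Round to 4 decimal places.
\hat\phi_{1} = 0.0080

The Yule-Walker equations for an AR(p) process read, in matrix form,
  Gamma_p phi = r_p,   with   (Gamma_p)_{ij} = gamma(|i - j|),
                       (r_p)_i = gamma(i),   i,j = 1..p.
Substitute the sample gammas (Toeplitz matrix and right-hand side of size 2):
  Gamma_p = [[2.9889, 0.0563], [0.0563, 2.9889]]
  r_p     = [0.0563, 1.7191]
Written out:
  2.9889 phi_1 + 0.0563 phi_2 = 0.0563
  0.0563 phi_1 + 2.9889 phi_2 = 1.7191
Solve by Cramer's rule:
  det = gamma(0)^2 - gamma(1)^2 = (2.9889)^2 - (0.0563)^2 = 8.93352321 - 0.00316969 = 8.93035352
  phi_hat_1 = [gamma(1) gamma(0) - gamma(1) gamma(2)] / det = [(0.0563)(2.9889) - (0.0563)(1.7191)] / 8.93035352 = 0.07148974 / 8.93035352 = 0.008
  phi_hat_2 = [gamma(0) gamma(2) - gamma(1)^2] / det = [(2.9889)(1.7191) - (0.0563)^2] / 8.93035352 = 5.1350483 / 8.93035352 = 0.575
So phi_hat = [0.0080, 0.5750].
Therefore phi_hat_1 = 0.0080.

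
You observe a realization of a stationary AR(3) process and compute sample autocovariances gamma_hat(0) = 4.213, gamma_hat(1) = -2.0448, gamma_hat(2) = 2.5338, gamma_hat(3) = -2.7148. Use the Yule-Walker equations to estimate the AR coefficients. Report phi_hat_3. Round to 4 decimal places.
\hat\phi_{3} = -0.4410

The Yule-Walker equations for an AR(p) process read, in matrix form,
  Gamma_p phi = r_p,   with   (Gamma_p)_{ij} = gamma(|i - j|),
                       (r_p)_i = gamma(i),   i,j = 1..p.
Substitute the sample gammas (Toeplitz matrix and right-hand side of size 3):
  Gamma_p = [[4.213, -2.0448, 2.5338], [-2.0448, 4.213, -2.0448], [2.5338, -2.0448, 4.213]]
  r_p     = [-2.0448, 2.5338, -2.7148]
Written out (R1..R3):
  (R1) 4.213 phi_1 - 2.0448 phi_2 + 2.5338 phi_3 = -2.0448
  (R2) -2.0448 phi_1 + 4.213 phi_2 - 2.0448 phi_3 = 2.5338
  (R3) 2.5338 phi_1 - 2.0448 phi_2 + 4.213 phi_3 = -2.7148
Gaussian elimination:
  R2 <- R2 - (-2.0448/4.213) R1 = R2 - (-0.485355) R1:  3.220546 phi_2 - 0.815008 phi_3 = 1.541346
  R3 <- R3 - (2.5338/4.213) R1 = R3 - (0.601424) R1:  -0.815008 phi_2 + 2.689111 phi_3 = -1.485008
  R3 <- R3 - (-0.815008/3.220546) R2 = R3 - (-0.253065) R2:  2.482861 phi_3 = -1.094947
Back-substitution:
  phi_hat_3 = -1.094947 / 2.482861 = -0.441002
  phi_hat_2 = (1.541346 - (-0.815008)(-0.441002)) / 3.220546 = 0.366996
  phi_hat_1 = (-2.0448 - (-2.0448)(0.366996) - (2.5338)(-0.441002)) / 4.213 = -0.042002
So phi_hat = [-0.0420, 0.3670, -0.4410].
Therefore phi_hat_3 = -0.4410.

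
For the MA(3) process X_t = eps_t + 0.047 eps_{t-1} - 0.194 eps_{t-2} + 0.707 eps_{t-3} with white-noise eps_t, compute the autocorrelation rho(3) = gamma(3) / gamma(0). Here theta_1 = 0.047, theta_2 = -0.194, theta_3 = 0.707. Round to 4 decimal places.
\rho(3) = 0.4592

For an MA(q) process with theta_0 = 1, the autocovariance is
  gamma(k) = sigma^2 * sum_{i=0..q-k} theta_i * theta_{i+k},
and rho(k) = gamma(k) / gamma(0). Sigma^2 cancels.
  numerator   = (1)*(0.707) = 0.707.
  denominator = (1)^2 + (0.047)^2 + (-0.194)^2 + (0.707)^2 = 1.539694.
  rho(3) = 0.707 / 1.539694 = 0.4592.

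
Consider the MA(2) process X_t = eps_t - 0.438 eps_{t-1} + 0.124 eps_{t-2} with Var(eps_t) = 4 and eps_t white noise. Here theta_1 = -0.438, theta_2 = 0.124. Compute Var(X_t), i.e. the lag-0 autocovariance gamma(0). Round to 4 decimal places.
\gamma(0) = 4.8289

For an MA(q) process X_t = eps_t + sum_i theta_i eps_{t-i} with
Var(eps_t) = sigma^2, the variance is
  gamma(0) = sigma^2 * (1 + sum_i theta_i^2).
  sum_i theta_i^2 = (-0.438)^2 + (0.124)^2 = 0.191844 + 0.015376 = 0.20722.
  gamma(0) = 4 * (1 + 0.20722) = 4 * 1.20722 = 4.82888, which rounds to 4.8289.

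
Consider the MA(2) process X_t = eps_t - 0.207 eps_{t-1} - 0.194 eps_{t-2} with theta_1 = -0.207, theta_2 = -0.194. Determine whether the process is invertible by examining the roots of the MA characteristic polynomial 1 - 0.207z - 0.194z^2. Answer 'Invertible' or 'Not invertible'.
\text{Invertible}

The MA(q) characteristic polynomial is P(z) = 1 - 0.207z - 0.194z^2.
Invertibility requires all roots to lie outside the unit circle, i.e. |z| > 1 for every root.
Set 1 + (-0.207) z + (-0.194) z^2 = 0, i.e. a z^2 + b z + c = 0 with a = -0.194, b = -0.207, c = 1.
Discriminant D = b^2 - 4ac = (-0.207)^2 - 4*(-0.194)*1 = 0.042849 - (-0.776) = 0.818849.
D >= 0, so the roots are real: z = (-b +/- sqrt(D)) / (2a) = (0.207 +/- 0.904903) / (-0.388).
  z_1 = (0.207 + 0.904903) / (-0.388) = -2.8657,   |z_1| = 2.8657.
  z_2 = (0.207 - 0.904903) / (-0.388) = 1.7987,   |z_2| = 1.7987.
Moduli of all roots: 2.8657, 1.7987.
All moduli strictly greater than 1? Yes.
Verdict: Invertible.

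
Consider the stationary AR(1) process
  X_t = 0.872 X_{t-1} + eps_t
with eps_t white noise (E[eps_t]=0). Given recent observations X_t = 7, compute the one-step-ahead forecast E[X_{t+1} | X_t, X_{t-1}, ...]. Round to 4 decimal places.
E[X_{t+1} \mid \mathcal F_t] = 6.1040

For an AR(p) model X_t = c + sum_i phi_i X_{t-i} + eps_t, the
one-step-ahead conditional mean is
  E[X_{t+1} | X_t, ...] = c + sum_i phi_i X_{t+1-i}.
Substitute known values:
  E[X_{t+1} | ...] = (0.872) * (7)
                   = 6.1040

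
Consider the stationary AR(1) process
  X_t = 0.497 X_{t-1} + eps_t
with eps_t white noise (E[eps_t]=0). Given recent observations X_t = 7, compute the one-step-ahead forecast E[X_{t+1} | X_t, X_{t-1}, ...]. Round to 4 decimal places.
E[X_{t+1} \mid \mathcal F_t] = 3.4790

For an AR(p) model X_t = c + sum_i phi_i X_{t-i} + eps_t, the
one-step-ahead conditional mean is
  E[X_{t+1} | X_t, ...] = c + sum_i phi_i X_{t+1-i}.
Substitute known values:
  E[X_{t+1} | ...] = (0.497) * (7)
                   = 3.4790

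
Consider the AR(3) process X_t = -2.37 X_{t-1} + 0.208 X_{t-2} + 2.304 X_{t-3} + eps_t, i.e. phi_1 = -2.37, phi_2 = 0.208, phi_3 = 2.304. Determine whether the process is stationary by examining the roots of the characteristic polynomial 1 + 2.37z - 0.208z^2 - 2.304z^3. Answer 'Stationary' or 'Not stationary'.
\text{Not stationary}

The AR(p) characteristic polynomial is P(z) = 1 + 2.37z - 0.208z^2 - 2.304z^3.
Stationarity requires all roots to lie outside the unit circle, i.e. |z| > 1 for every root.
Degree 3: look for a simple real root z0 first, then factor out (1 - z/z0) and solve the remaining quadratic.
Testing z0 = -0.625: P(-0.625) = 1 + (2.37)(-0.625) + (-0.208)(-0.625)^2 + (-2.304)(-0.625)^3
  = 1 + (-1.48125) + (-0.08125) + (0.5625) = 0.  So z_0 = -0.625 is a root, |z_0| = 0.625.
Divide out the factor (1 + 1.6 z) = (1 - z/z0) (since 1/z0 = -1.6):
  P(z) = (1 + 1.6 z)(1 + (0.77) z + (-1.44) z^2)
  [check: z-coef 0.77 - (-1.6) = 2.37; z^2-coef -1.44 - (-1.6)(0.77) = -0.208; z^3-coef -(-1.6)(-1.44) = -2.304.]
Remaining roots from the quadratic factor 1 + (0.77) z + (-1.44) z^2:
  Set 1 + (0.77) z + (-1.44) z^2 = 0, i.e. a z^2 + b z + c = 0 with a = -1.44, b = 0.77, c = 1.
  Discriminant D = b^2 - 4ac = (0.77)^2 - 4*(-1.44)*1 = 0.5929 - (-5.76) = 6.3529.
  D >= 0, so the roots are real: z = (-b +/- sqrt(D)) / (2a) = (-0.77 +/- 2.520496) / (-2.88).
    z_1 = (-0.77 + 2.520496) / (-2.88) = -0.6078,   |z_1| = 0.6078.
    z_2 = (-0.77 - 2.520496) / (-2.88) = 1.1425,   |z_2| = 1.1425.
Moduli of all roots: 0.6250, 0.6078, 1.1425.
All moduli strictly greater than 1? No.
Verdict: Not stationary.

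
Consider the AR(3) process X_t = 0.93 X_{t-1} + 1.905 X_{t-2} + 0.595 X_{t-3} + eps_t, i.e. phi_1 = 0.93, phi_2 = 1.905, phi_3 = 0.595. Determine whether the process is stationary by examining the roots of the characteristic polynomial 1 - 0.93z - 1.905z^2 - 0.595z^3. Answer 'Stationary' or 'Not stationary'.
\text{Not stationary}

The AR(p) characteristic polynomial is P(z) = 1 - 0.93z - 1.905z^2 - 0.595z^3.
Stationarity requires all roots to lie outside the unit circle, i.e. |z| > 1 for every root.
Degree 3: look for a simple real root z0 first, then factor out (1 - z/z0) and solve the remaining quadratic.
Testing z0 = -2: P(-2) = 1 + (-0.93)(-2) + (-1.905)(-2)^2 + (-0.595)(-2)^3
  = 1 + (1.86) + (-7.62) + (4.76) = 0.  So z_0 = -2 is a root, |z_0| = 2.
Divide out the factor (1 + 0.5 z) = (1 - z/z0) (since 1/z0 = -0.5):
  P(z) = (1 + 0.5 z)(1 + (-1.43) z + (-1.19) z^2)
  [check: z-coef -1.43 - (-0.5) = -0.93; z^2-coef -1.19 - (-0.5)(-1.43) = -1.905; z^3-coef -(-0.5)(-1.19) = -0.595.]
Remaining roots from the quadratic factor 1 + (-1.43) z + (-1.19) z^2:
  Set 1 + (-1.43) z + (-1.19) z^2 = 0, i.e. a z^2 + b z + c = 0 with a = -1.19, b = -1.43, c = 1.
  Discriminant D = b^2 - 4ac = (-1.43)^2 - 4*(-1.19)*1 = 2.0449 - (-4.76) = 6.8049.
  D >= 0, so the roots are real: z = (-b +/- sqrt(D)) / (2a) = (1.43 +/- 2.60862) / (-2.38).
    z_1 = (1.43 + 2.60862) / (-2.38) = -1.6969,   |z_1| = 1.6969.
    z_2 = (1.43 - 2.60862) / (-2.38) = 0.4952,   |z_2| = 0.4952.
Moduli of all roots: 2.0000, 1.6969, 0.4952.
All moduli strictly greater than 1? No.
Verdict: Not stationary.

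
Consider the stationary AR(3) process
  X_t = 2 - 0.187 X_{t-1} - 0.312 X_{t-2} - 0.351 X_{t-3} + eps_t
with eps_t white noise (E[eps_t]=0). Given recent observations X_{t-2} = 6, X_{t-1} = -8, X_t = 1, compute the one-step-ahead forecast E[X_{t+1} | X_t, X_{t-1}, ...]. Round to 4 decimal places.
E[X_{t+1} \mid \mathcal F_t] = 2.2030

For an AR(p) model X_t = c + sum_i phi_i X_{t-i} + eps_t, the
one-step-ahead conditional mean is
  E[X_{t+1} | X_t, ...] = c + sum_i phi_i X_{t+1-i}.
Substitute known values:
  E[X_{t+1} | ...] = 2 + (-0.187) * (1) + (-0.312) * (-8) + (-0.351) * (6)
                   = 2.2030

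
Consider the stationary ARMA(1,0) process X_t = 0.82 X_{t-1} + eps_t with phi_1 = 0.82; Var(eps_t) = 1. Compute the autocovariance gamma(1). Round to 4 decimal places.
\gamma(1) = 2.5031

Multiply the model equation by X_{t-k} and take expectations. With theta_0 = psi_0 = 1 and psi_j the MA(infinity) weights, this gives
  gamma(k) - sum_i phi_i gamma(k-i) = c_k,
  c_k = sigma^2 * sum_{j=k..q} theta_j psi_{j-k}   (c_k = 0 for k > q),
using gamma(-m) = gamma(m).
Pure AR (q = 0): c_0 = sigma^2 = 1, c_k = 0 for k >= 1.
Equations for k = 0 and k = 1 (AR order 1):
  gamma(0) = phi_1 gamma(1) + c_0
  gamma(1) = phi_1 gamma(0) + c_1
Substituting the second into the first: gamma(0) (1 - phi_1^2) = c_0 + phi_1 c_1, so
  gamma(0) = c_0 / (1 - phi_1^2) = 1 / (1 - (0.82)^2) = 1 / 0.3276 = 3.052503.
  gamma(1) = phi_1 gamma(0) = (0.82)(3.052503) = 2.503053.
Therefore gamma(1) = 2.5031 (to 4 decimal places).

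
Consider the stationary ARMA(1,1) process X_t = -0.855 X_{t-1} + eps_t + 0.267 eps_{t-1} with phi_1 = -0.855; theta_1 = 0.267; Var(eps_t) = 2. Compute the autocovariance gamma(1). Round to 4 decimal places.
\gamma(1) = -3.3741

Multiply the model equation by X_{t-k} and take expectations. With theta_0 = psi_0 = 1 and psi_j the MA(infinity) weights, this gives
  gamma(k) - sum_i phi_i gamma(k-i) = c_k,
  c_k = sigma^2 * sum_{j=k..q} theta_j psi_{j-k}   (c_k = 0 for k > q),
using gamma(-m) = gamma(m).
psi-weights needed (psi_j = theta_j + sum_i phi_i psi_{j-i}):
  psi_1 = theta_1 + phi_1 = 0.267 + (-0.855) = -0.588
Right-hand sides:
  c_0 = sigma^2 (1 + theta_1 psi_1) = 2 * (1 + (0.267)(-0.588)) = 2 * 0.843004 = 1.686008
  c_1 = sigma^2 theta_1 = 2 * (0.267) = 0.534
  c_2 = 0
Equations for k = 0 and k = 1 (AR order 1):
  gamma(0) = phi_1 gamma(1) + c_0
  gamma(1) = phi_1 gamma(0) + c_1
Substituting the second into the first: gamma(0) (1 - phi_1^2) = c_0 + phi_1 c_1, so
  gamma(0) = (c_0 + phi_1 c_1) / (1 - phi_1^2) = (1.686008 + (-0.855)(0.534)) / (1 - (-0.855)^2) = 1.229438 / 0.268975 = 4.570826.
  gamma(1) = phi_1 gamma(0) + c_1 = (-0.855)(4.570826) + (0.534) = -3.374056.
Therefore gamma(1) = -3.3741 (to 4 decimal places).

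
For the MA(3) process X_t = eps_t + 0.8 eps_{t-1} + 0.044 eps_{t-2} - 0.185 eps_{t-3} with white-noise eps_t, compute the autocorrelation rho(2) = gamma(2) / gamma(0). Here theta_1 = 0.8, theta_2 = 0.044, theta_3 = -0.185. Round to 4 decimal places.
\rho(2) = -0.0620

For an MA(q) process with theta_0 = 1, the autocovariance is
  gamma(k) = sigma^2 * sum_{i=0..q-k} theta_i * theta_{i+k},
and rho(k) = gamma(k) / gamma(0). Sigma^2 cancels.
  numerator   = (1)*(0.044) + (0.8)*(-0.185) = -0.104.
  denominator = (1)^2 + (0.8)^2 + (0.044)^2 + (-0.185)^2 = 1.676161.
  rho(2) = -0.104 / 1.676161 = -0.0620.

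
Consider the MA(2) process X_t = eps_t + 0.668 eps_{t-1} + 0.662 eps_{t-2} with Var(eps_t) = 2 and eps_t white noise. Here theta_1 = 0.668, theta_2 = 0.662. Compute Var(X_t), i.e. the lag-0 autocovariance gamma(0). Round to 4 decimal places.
\gamma(0) = 3.7689

For an MA(q) process X_t = eps_t + sum_i theta_i eps_{t-i} with
Var(eps_t) = sigma^2, the variance is
  gamma(0) = sigma^2 * (1 + sum_i theta_i^2).
  sum_i theta_i^2 = (0.668)^2 + (0.662)^2 = 0.446224 + 0.438244 = 0.884468.
  gamma(0) = 2 * (1 + 0.884468) = 2 * 1.884468 = 3.768936, which rounds to 3.7689.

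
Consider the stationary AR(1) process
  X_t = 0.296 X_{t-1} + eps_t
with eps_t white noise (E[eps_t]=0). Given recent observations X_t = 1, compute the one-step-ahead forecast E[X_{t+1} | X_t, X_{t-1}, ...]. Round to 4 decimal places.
E[X_{t+1} \mid \mathcal F_t] = 0.2960

For an AR(p) model X_t = c + sum_i phi_i X_{t-i} + eps_t, the
one-step-ahead conditional mean is
  E[X_{t+1} | X_t, ...] = c + sum_i phi_i X_{t+1-i}.
Substitute known values:
  E[X_{t+1} | ...] = (0.296) * (1)
                   = 0.2960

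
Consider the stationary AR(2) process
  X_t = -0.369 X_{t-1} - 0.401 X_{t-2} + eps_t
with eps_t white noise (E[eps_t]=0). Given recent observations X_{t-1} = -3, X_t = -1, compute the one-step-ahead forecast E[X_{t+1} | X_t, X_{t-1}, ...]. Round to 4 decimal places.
E[X_{t+1} \mid \mathcal F_t] = 1.5720

For an AR(p) model X_t = c + sum_i phi_i X_{t-i} + eps_t, the
one-step-ahead conditional mean is
  E[X_{t+1} | X_t, ...] = c + sum_i phi_i X_{t+1-i}.
Substitute known values:
  E[X_{t+1} | ...] = (-0.369) * (-1) + (-0.401) * (-3)
                   = 1.5720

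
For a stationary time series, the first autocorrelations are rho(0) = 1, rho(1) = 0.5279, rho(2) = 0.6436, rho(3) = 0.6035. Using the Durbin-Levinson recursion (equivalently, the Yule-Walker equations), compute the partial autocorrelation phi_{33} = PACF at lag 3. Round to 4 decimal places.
\phi_{33} = 0.3141

The PACF at lag k is phi_{kk}, the last component of the solution
to the Yule-Walker system G_k phi = r_k where
  (G_k)_{ij} = rho(|i - j|), (r_k)_i = rho(i), i,j = 1..k.
Equivalently, Durbin-Levinson gives phi_{kk} iteratively:
  phi_{11} = rho(1)
  phi_{kk} = [rho(k) - sum_{j=1..k-1} phi_{k-1,j} rho(k-j)]
            / [1 - sum_{j=1..k-1} phi_{k-1,j} rho(j)],
  phi_{k,j} = phi_{k-1,j} - phi_{kk} phi_{k-1,k-j},  j = 1..k-1.
Step k = 1:
  phi_11 = rho(1) = 0.5279.
Step k = 2:
  phi_22 = [rho(2) - phi_11 rho(1)] / [1 - phi_11 rho(1)] = [0.6436 - (0.5279)(0.5279)] / [1 - (0.5279)(0.5279)]
         = 0.36492159 / 0.72132159 = 0.505907.
  Update: phi_21 = phi_11 - phi_22 phi_11 = 0.5279 - (0.505907)(0.5279) = 0.260832.
Step k = 3:
  phi_33 = [rho(3) - phi_21 rho(2) - phi_22 rho(1)] / [1 - phi_21 rho(1) - phi_22 rho(2)]
    numerator   = 0.6035 - (0.260832)(0.6436) - (0.505907)(0.5279) = 0.16856043
    denominator = 1 - (0.260832)(0.5279) - (0.505907)(0.6436) = 0.53670523
  phi_33 = 0.16856043 / 0.53670523 = 0.3141.
Therefore phi_{33} = 0.3141.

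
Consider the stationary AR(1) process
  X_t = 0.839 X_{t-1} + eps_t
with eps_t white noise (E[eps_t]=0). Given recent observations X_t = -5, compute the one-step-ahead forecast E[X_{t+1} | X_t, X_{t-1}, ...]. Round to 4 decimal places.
E[X_{t+1} \mid \mathcal F_t] = -4.1950

For an AR(p) model X_t = c + sum_i phi_i X_{t-i} + eps_t, the
one-step-ahead conditional mean is
  E[X_{t+1} | X_t, ...] = c + sum_i phi_i X_{t+1-i}.
Substitute known values:
  E[X_{t+1} | ...] = (0.839) * (-5)
                   = -4.1950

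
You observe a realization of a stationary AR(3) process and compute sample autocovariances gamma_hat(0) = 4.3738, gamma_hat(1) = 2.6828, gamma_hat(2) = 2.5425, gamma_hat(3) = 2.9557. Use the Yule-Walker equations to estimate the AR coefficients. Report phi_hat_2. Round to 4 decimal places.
\hat\phi_{2} = 0.1550

The Yule-Walker equations for an AR(p) process read, in matrix form,
  Gamma_p phi = r_p,   with   (Gamma_p)_{ij} = gamma(|i - j|),
                       (r_p)_i = gamma(i),   i,j = 1..p.
Substitute the sample gammas (Toeplitz matrix and right-hand side of size 3):
  Gamma_p = [[4.3738, 2.6828, 2.5425], [2.6828, 4.3738, 2.6828], [2.5425, 2.6828, 4.3738]]
  r_p     = [2.6828, 2.5425, 2.9557]
Written out (R1..R3):
  (R1) 4.3738 phi_1 + 2.6828 phi_2 + 2.5425 phi_3 = 2.6828
  (R2) 2.6828 phi_1 + 4.3738 phi_2 + 2.6828 phi_3 = 2.5425
  (R3) 2.5425 phi_1 + 2.6828 phi_2 + 4.3738 phi_3 = 2.9557
Gaussian elimination:
  R2 <- R2 - (2.6828/4.3738) R1 = R2 - (0.61338) R1:  2.728225 phi_2 + 1.123282 phi_3 = 0.896925
  R3 <- R3 - (2.5425/4.3738) R1 = R3 - (0.581302) R1:  1.123282 phi_2 + 2.895839 phi_3 = 1.396182
  R3 <- R3 - (1.123282/2.728225) R2 = R3 - (0.411726) R2:  2.433354 phi_3 = 1.026895
Back-substitution:
  phi_hat_3 = 1.026895 / 2.433354 = 0.422008
  phi_hat_2 = (0.896925 - (1.123282)(0.422008)) / 2.728225 = 0.155006
  phi_hat_1 = (2.6828 - (2.6828)(0.155006) - (2.5425)(0.422008)) / 4.3738 = 0.272988
So phi_hat = [0.2730, 0.1550, 0.4220].
Therefore phi_hat_2 = 0.1550.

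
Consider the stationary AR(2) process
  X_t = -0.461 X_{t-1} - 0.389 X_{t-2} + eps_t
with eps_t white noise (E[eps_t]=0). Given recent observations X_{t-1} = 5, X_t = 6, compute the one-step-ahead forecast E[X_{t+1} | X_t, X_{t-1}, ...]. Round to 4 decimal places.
E[X_{t+1} \mid \mathcal F_t] = -4.7110

For an AR(p) model X_t = c + sum_i phi_i X_{t-i} + eps_t, the
one-step-ahead conditional mean is
  E[X_{t+1} | X_t, ...] = c + sum_i phi_i X_{t+1-i}.
Substitute known values:
  E[X_{t+1} | ...] = (-0.461) * (6) + (-0.389) * (5)
                   = -4.7110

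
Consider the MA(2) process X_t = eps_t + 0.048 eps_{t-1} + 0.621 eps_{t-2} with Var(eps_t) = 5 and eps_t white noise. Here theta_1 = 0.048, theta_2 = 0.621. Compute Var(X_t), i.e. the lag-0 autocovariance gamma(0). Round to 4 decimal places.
\gamma(0) = 6.9397

For an MA(q) process X_t = eps_t + sum_i theta_i eps_{t-i} with
Var(eps_t) = sigma^2, the variance is
  gamma(0) = sigma^2 * (1 + sum_i theta_i^2).
  sum_i theta_i^2 = (0.048)^2 + (0.621)^2 = 0.002304 + 0.385641 = 0.387945.
  gamma(0) = 5 * (1 + 0.387945) = 5 * 1.387945 = 6.939725, which rounds to 6.9397.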